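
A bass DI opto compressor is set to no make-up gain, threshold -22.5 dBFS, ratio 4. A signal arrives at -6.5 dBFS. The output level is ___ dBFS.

-18.5 dBFS

Overshoot: -6.5 − (-22.5) = 16 dB.
4:1 compression reduces that to 16/4 = 4 dB over.
That puts the output at -18.5 dBFS.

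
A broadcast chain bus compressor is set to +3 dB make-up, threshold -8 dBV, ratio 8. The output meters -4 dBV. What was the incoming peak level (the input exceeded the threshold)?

0 dBV

Remove make-up: -4 − 3 = -7 dBV.
The compressed level sits -7 − (-8) = 1 dB over threshold.
Before 8:1 compression the overshoot was 1 × 8 = 8 dB, so input = -8 + 8 = 0 dBV.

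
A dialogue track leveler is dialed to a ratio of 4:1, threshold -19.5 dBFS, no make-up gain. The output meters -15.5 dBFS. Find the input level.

That's 4 dB above the -19.5 dBFS threshold.
Undo the ratio: input overshoot = 4 × 4 = 16 dB, giving input = -3.5 dBFS.

-3.5 dBFS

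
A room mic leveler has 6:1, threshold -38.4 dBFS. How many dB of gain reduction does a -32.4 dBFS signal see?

The signal is 6 dB above threshold.
After 6:1 compression the overshoot becomes 6/6 = 1 dB.
GR = overshoot in − overshoot out = 6 − 1 = 5 dB.

5 dB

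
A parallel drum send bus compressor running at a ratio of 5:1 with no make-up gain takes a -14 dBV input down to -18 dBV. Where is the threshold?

Let T be the threshold. Output overshoot = (input overshoot)/R, so -18 − T = (-14 − T)/5.
5·(-18 − T) = -14 − T → 4·T = -90 − (-14) = -76.
T = -76/4 = -19 dBV.

-19 dBV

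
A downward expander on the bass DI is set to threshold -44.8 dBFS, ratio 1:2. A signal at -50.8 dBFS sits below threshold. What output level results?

-56.8 dBFS

The input is 6 dB below the -44.8 dBFS threshold.
A 1:2 expander multiplies undershoot by 2: 6 × 2 = 12 dB below threshold.
Output = -44.8 − 12 = -56.8 dBFS.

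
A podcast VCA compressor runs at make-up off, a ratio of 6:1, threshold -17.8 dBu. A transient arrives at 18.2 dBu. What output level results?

-11.8 dBu

18.2 dBu sits 36 dB over threshold.
At 6:1 the overshoot is divided by 6, leaving 6 dB above threshold.
Output = -17.8 + 6 = -11.8 dBu.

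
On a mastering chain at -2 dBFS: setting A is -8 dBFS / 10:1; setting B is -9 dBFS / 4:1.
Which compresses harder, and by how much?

A: GR = 6 − 6/10 = 5.4 dB.
B: GR = 7 − 7/4 = 5.25 dB.
Difference: 0.15 dB in favour of A.

A, by 0.15 dB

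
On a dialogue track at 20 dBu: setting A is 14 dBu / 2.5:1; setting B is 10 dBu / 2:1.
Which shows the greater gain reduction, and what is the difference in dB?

B, by 1.4 dB

A: 6 dB over, compressed to 2.4 dB over, so 3.6 dB of GR.
B: 10 dB over, compressed to 5 dB over, so 5 dB of GR.
B applies 1.4 dB more gain reduction.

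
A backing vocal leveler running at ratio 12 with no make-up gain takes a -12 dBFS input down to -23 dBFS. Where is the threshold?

-24 dBFS

Let T be the threshold. Output overshoot = (input overshoot)/R, so -23 − T = (-12 − T)/12.
12·(-23 − T) = -12 − T → 11·T = -276 − (-12) = -264.
T = -264/11 = -24 dBFS.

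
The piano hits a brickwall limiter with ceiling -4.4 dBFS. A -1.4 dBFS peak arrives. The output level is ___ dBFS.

The limiter clamps the peak to its -4.4 dBFS ceiling.

-4.4 dBFS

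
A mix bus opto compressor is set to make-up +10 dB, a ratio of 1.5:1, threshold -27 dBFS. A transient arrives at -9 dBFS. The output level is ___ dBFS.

The input is 18 dB above the -27 dBFS threshold.
At 1.5:1 the overshoot is divided by 1.5, leaving 12 dB above threshold.
That puts the output at -15 dBFS; make-up adds 10 dB, giving -5 dBFS.

-5 dBFS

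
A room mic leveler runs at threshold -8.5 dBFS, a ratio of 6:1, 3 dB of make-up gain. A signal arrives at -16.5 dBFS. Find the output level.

-16.5 dBFS is 8 dB below the -8.5 dBFS threshold, so no gain reduction is applied.
Make-up gain adds 3 dB: -16.5 + 3 = -13.5 dBFS.

-13.5 dBFS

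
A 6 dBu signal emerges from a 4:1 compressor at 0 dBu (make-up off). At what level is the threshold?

-2 dBu

Let T be the threshold. Output overshoot = (input overshoot)/R, so 0 − T = (6 − T)/4.
4·(0 − T) = 6 − T → 3·T = 0 − 6 = -6.
T = -6/3 = -2 dBu.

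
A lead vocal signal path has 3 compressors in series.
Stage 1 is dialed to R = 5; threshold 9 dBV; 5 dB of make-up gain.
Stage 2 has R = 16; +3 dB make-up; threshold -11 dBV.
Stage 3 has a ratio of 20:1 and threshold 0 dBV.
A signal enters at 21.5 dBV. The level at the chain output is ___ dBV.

Stage 1: overshoot 12.5 dB → 12.5/5 = 2.5 dB → 11.5 dBV; +5 dB make-up → 16.5 dBV.
Stage 2: 27.5 dB above -11 dBV, reduced 16:1 to 1.71875 dB above → -9.28125 dBV; +3 dB make-up → -6.28125 dBV.
Stage 3: -6.28125 dBV is at or below the 0 dBV threshold — no compression; output -6.28125 dBV.

-6.28125 dBV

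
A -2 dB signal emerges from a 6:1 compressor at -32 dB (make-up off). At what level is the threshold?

-38 dB

Let T be the threshold. Output overshoot = (input overshoot)/R, so -32 − T = (-2 − T)/6.
6·(-32 − T) = -2 − T → 5·T = -192 − (-2) = -190.
T = -190/5 = -38 dB.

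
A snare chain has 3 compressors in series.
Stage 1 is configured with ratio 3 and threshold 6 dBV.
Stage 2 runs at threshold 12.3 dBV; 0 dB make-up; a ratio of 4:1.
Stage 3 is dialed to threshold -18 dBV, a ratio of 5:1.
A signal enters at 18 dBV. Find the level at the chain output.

-12.4 dBV

Stage 1: 18 dBV is 12 dB over 6 dBV; at 3:1 that becomes 4 dB over, giving 10 dBV.
Stage 2: 10 dBV ≤ 12.3 dBV, so stage 2 doesn't engage; output 10 dBV.
Stage 3: 28 dB above -18 dBV, reduced 5:1 to 5.6 dB above → -12.4 dBV.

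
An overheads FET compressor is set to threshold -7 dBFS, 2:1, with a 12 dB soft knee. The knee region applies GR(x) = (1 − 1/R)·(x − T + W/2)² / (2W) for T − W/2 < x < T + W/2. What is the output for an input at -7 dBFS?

-7.75 dBFS

x − T + W/2 = -7 − (-7) + 6 = 6.
GR = (1 − 1/2) × 6² / 24 = 0.5 × 36 / 24 = 0.75 dB.
Output = -7 − 0.75 = -7.75 dBFS.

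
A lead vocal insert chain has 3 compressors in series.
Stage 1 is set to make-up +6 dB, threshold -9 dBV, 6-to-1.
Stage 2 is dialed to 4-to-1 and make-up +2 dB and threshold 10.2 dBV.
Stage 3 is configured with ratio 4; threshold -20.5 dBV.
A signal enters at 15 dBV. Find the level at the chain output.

Stage 1: 24 dB above -9 dBV, reduced 6:1 to 4 dB above → -5 dBV; +6 dB make-up → 1 dBV.
Stage 2: below threshold (1 ≤ 10.2); passes unchanged; make-up brings it to 3 dBV.
Stage 3: 3 dBV is 23.5 dB over -20.5 dBV; at 4:1 that becomes 5.875 dB over, giving -14.625 dBV.

-14.625 dBV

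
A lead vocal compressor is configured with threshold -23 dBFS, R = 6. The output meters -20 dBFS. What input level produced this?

-5 dBFS

That's 3 dB above the -23 dBFS threshold.
Input overshoot = R × output overshoot = 18 dB → input = -23 + 18 = -5 dBFS.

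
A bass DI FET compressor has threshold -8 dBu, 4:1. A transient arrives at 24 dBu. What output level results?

0 dBu

The input is 32 dB above the -8 dBu threshold.
4:1 compression reduces that to 32/4 = 8 dB over.
That puts the output at 0 dBu.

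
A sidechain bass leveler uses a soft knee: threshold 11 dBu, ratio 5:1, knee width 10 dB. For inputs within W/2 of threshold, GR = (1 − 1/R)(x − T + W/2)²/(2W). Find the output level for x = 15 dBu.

x − T + W/2 = 15 − 11 + 5 = 9.
GR = (1 − 1/5) × 9² / 20 = 0.8 × 81 / 20 = 3.24 dB.
Output = 15 − 3.24 = 11.76 dBu.

11.76 dBu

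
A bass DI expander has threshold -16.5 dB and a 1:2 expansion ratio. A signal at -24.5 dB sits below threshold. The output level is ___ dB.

-32.5 dB

Undershoot = (-16.5) − (-24.5) = 8 dB.
At 1:2, that expands to 16 dB under threshold.
Output = -16.5 − 16 = -32.5 dB.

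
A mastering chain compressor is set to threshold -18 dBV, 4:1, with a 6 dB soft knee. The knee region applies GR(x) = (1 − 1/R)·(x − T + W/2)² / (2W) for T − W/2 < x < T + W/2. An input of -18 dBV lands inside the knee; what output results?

-18.5625 dBV

x − T + W/2 = -18 − (-18) + 3 = 3.
GR = (1 − 1/4) × 3² / 12 = 0.75 × 9 / 12 = 0.5625 dB.
Output = -18 − 0.5625 = -18.5625 dBV.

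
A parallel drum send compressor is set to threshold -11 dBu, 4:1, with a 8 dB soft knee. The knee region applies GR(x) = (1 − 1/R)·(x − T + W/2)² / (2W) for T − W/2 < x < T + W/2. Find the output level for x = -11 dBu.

-11.75 dBu

x − T + W/2 = -11 − (-11) + 4 = 4.
GR = (1 − 1/4) × 4² / 16 = 0.75 × 16 / 16 = 0.75 dB.
Output = -11 − 0.75 = -11.75 dBu.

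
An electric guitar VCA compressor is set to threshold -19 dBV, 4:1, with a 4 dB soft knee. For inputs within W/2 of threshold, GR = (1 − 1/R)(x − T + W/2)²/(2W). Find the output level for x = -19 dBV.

x − T + W/2 = -19 − (-19) + 2 = 2.
GR = (1 − 1/4) × 2² / 8 = 0.75 × 4 / 8 = 0.375 dB.
Output = -19 − 0.375 = -19.375 dBV.

-19.375 dBV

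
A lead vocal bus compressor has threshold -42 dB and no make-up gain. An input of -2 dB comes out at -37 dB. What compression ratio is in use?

Input overshoot = -2 − (-42) = 40 dB; output overshoot = -37 − (-42) = 5 dB.
Ratio = 40 / 5 = 8.

8:1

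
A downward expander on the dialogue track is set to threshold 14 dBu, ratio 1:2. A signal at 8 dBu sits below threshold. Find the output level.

2 dBu

Below threshold, a 1:2 expander applies gain = (2−1)×(T − x) of attenuation.
(2−1) × 6 = 6 dB, so output = 8 − 6 = 2 dBu.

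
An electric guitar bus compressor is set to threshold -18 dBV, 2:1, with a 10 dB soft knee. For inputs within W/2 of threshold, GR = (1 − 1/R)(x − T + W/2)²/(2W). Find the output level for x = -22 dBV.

-22.025 dBV

x − T + W/2 = -22 − (-18) + 5 = 1.
GR = (1 − 1/2) × 1² / 20 = 0.5 × 1 / 20 = 0.025 dB.
Output = -22 − 0.025 = -22.025 dBV.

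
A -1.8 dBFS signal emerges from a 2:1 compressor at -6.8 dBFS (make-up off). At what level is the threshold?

Let T be the threshold. Output overshoot = (input overshoot)/R, so -6.8 − T = (-1.8 − T)/2.
2·(-6.8 − T) = -1.8 − T → 1·T = -13.6 − (-1.8) = -11.8.
T = -11.8/1 = -11.8 dBFS.

-11.8 dBFS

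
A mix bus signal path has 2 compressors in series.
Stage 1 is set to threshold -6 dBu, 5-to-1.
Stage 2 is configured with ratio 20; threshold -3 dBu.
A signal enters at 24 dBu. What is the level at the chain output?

Stage 1: 30 dB above -6 dBu, reduced 5:1 to 6 dB above → 0 dBu.
Stage 2: 0 dBu is 3 dB over -3 dBu; at 20:1 that becomes 0.15 dB over, giving -2.85 dBu.

-2.85 dBu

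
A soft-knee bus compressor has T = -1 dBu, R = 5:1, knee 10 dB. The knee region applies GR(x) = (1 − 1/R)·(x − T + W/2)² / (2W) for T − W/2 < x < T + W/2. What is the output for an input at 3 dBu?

x − T + W/2 = 3 − (-1) + 5 = 9.
GR = (1 − 1/5) × 9² / 20 = 0.8 × 81 / 20 = 3.24 dB.
Output = 3 − 3.24 = -0.24 dBu.

-0.24 dBu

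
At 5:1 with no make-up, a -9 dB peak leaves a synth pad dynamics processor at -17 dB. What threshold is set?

-19 dB

Input is 10 dB above T (since output overshoot × R = input overshoot: (-17 − T)·5 = -9 − T gives T = -19 dB).
Check: -19 + (-9 − (-19))/5 = -19 + 2 = -17 dB. ✓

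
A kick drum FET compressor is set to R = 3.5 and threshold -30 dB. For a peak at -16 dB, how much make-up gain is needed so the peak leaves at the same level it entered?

10 dB

The peak compresses to -30 + 14/3.5 = -26 dB.
To reach -16 dB requires -16 − (-26) = 10 dB of make-up.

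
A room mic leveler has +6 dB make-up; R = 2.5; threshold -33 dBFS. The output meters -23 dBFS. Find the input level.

Before make-up, the level was -23 − 6 = -29 dBFS.
That's 4 dB above the -33 dBFS threshold.
Input overshoot = R × output overshoot = 10 dB → input = -33 + 10 = -23 dBFS.

-23 dBFS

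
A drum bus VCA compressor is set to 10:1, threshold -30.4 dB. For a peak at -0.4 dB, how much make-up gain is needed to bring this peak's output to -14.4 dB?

13 dB

Overshoot 30 dB → 30/10 = 3 dB after compression, so the compressed level is -30.4 + 3 = -27.4 dB.
Make-up = target − compressed = -14.4 − (-27.4) = 13 dB.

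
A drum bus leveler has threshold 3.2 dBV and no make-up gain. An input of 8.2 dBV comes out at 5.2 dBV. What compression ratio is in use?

2.5:1

Input overshoot = 8.2 − 3.2 = 5 dB; output overshoot = 5.2 − 3.2 = 2 dB.
Ratio = 5 / 2 = 2.5.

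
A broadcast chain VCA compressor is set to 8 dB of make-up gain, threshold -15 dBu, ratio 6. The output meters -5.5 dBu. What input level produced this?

-6 dBu

Remove make-up: -5.5 − 8 = -13.5 dBu.
That's 1.5 dB above the -15 dBu threshold.
Input overshoot = R × output overshoot = 9 dB → input = -15 + 9 = -6 dBu.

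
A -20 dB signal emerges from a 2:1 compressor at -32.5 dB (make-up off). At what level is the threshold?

Let T be the threshold. Output overshoot = (input overshoot)/R, so -32.5 − T = (-20 − T)/2.
2·(-32.5 − T) = -20 − T → 1·T = -65 − (-20) = -45.
T = -45/1 = -45 dB.

-45 dB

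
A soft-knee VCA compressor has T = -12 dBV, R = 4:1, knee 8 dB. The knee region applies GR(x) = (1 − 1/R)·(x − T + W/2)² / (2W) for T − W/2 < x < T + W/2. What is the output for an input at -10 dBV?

x − T + W/2 = -10 − (-12) + 4 = 6.
GR = (1 − 1/4) × 6² / 16 = 0.75 × 36 / 16 = 1.6875 dB.
Output = -10 − 1.6875 = -11.6875 dBV.

-11.6875 dBV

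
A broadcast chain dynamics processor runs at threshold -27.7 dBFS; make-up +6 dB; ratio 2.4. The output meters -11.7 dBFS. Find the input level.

Stripping the +6 dB make-up gives -17.7 dBFS at the gain stage.
Post-compression overshoot = -17.7 − (-27.7) = 10 dB.
Before 2.4:1 compression the overshoot was 10 × 2.4 = 24 dB, so input = -27.7 + 24 = -3.7 dBFS.

-3.7 dBFS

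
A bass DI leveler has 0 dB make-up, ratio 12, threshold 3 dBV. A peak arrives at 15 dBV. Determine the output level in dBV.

4 dBV

The input is 12 dB above the 3 dBV threshold.
At 12:1 the overshoot is divided by 12, leaving 1 dB above threshold.
Output = 3 + 1 = 4 dBV.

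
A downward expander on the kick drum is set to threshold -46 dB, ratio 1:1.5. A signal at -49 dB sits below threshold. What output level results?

Below threshold, a 1:1.5 expander applies gain = (1.5−1)×(T − x) of attenuation.
(1.5−1) × 3 = 1.5 dB, so output = -49 − 1.5 = -50.5 dB.

-50.5 dB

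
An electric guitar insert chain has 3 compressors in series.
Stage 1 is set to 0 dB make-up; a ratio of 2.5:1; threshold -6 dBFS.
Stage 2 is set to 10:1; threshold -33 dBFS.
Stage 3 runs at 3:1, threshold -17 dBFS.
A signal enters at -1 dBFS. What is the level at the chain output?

-30.1 dBFS

Stage 1: -1 dBFS is 5 dB over -6 dBFS; at 2.5:1 that becomes 2 dB over, giving -4 dBFS.
Stage 2: 29 dB above -33 dBFS, reduced 10:1 to 2.9 dB above → -30.1 dBFS.
Stage 3: -30.1 dBFS is at or below the -17 dBFS threshold — no compression; output -30.1 dBFS.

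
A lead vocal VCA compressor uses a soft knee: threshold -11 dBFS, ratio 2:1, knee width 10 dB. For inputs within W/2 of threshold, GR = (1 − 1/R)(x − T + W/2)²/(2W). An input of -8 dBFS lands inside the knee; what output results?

x − T + W/2 = -8 − (-11) + 5 = 8.
GR = (1 − 1/2) × 8² / 20 = 0.5 × 64 / 20 = 1.6 dB.
Output = -8 − 1.6 = -9.6 dBFS.

-9.6 dBFS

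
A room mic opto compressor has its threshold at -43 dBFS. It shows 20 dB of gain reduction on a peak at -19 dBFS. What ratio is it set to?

6:1

Input overshoot = -19 − (-43) = 24 dB.
Output overshoot = 24 − 20 = 4 dB.
Ratio = input overshoot / output overshoot = 24 / 4 = 6.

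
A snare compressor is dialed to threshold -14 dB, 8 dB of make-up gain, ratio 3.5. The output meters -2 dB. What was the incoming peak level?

0 dB

Stripping the +8 dB make-up gives -10 dB at the gain stage.
Post-compression overshoot = -10 − (-14) = 4 dB.
Input overshoot = R × output overshoot = 14 dB → input = -14 + 14 = 0 dB.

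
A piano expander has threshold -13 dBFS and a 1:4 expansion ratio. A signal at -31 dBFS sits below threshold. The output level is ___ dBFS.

-85 dBFS

Below threshold, a 1:4 expander applies gain = (4−1)×(T − x) of attenuation.
(4−1) × 18 = 54 dB, so output = -31 − 54 = -85 dBFS.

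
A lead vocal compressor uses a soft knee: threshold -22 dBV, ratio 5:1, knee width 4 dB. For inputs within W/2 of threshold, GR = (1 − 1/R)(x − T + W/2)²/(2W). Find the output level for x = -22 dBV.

-22.4 dBV

x − T + W/2 = -22 − (-22) + 2 = 2.
GR = (1 − 1/5) × 2² / 8 = 0.8 × 4 / 8 = 0.4 dB.
Output = -22 − 0.4 = -22.4 dBV.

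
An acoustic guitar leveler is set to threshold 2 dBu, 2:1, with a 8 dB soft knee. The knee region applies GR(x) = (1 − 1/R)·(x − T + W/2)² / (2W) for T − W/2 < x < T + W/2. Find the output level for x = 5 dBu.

x − T + W/2 = 5 − 2 + 4 = 7.
GR = (1 − 1/2) × 7² / 16 = 0.5 × 49 / 16 = 1.53125 dB.
Output = 5 − 1.53125 = 3.46875 dBu.

3.46875 dBu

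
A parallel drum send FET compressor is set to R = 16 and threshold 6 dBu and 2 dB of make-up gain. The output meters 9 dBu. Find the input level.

22 dBu

Before make-up, the level was 9 − 2 = 7 dBu.
Post-compression overshoot = 7 − 6 = 1 dB.
Undo the ratio: input overshoot = 1 × 16 = 16 dB, giving input = 22 dBu.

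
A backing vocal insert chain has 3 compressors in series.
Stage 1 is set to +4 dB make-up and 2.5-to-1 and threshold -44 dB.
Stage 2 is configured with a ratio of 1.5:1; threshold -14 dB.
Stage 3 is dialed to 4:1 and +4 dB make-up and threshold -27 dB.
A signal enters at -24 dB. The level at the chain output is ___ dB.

Stage 1: 20 dB above -44 dB, reduced 2.5:1 to 8 dB above → -36 dB; +4 dB make-up → -32 dB.
Stage 2: below threshold (-32 ≤ -14); passes unchanged; output -32 dB.
Stage 3: below threshold (-32 ≤ -27); passes unchanged; make-up brings it to -28 dB.

-28 dB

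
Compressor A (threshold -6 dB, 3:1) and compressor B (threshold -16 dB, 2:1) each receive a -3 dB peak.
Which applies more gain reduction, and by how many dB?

A: overshoot 3 dB → output overshoot 1 dB → GR 2 dB.
B: overshoot 13 dB → output overshoot 6.5 dB → GR 6.5 dB.
B applies 4.5 dB more gain reduction.

B, by 4.5 dB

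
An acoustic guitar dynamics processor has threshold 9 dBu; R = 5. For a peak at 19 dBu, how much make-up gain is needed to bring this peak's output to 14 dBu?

3 dB

Overshoot 10 dB → 10/5 = 2 dB after compression, so the compressed level is 9 + 2 = 11 dBu.
Make-up = target − compressed = 14 − 11 = 3 dB.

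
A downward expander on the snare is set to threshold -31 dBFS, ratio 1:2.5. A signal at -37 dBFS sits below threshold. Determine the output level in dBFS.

Undershoot = (-31) − (-37) = 6 dB.
At 1:2.5, that expands to 15 dB under threshold.
Output = -31 − 15 = -46 dBFS.

-46 dBFS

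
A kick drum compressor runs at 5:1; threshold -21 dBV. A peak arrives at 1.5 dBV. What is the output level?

-16.5 dBV

Overshoot: 1.5 − (-21) = 22.5 dB.
The 22.5 dB excess becomes 4.5 dB after 5:1 reduction.
That puts the output at -16.5 dBV.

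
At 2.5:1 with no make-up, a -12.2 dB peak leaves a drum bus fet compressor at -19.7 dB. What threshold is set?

Gain reduction = -12.2 − (-19.7) = 7.5 dB; output overshoot = GR / (R − 1) = 7.5 / 1.5 = 5 dB.
Threshold = output − output overshoot = -19.7 − 5 = -24.7 dB.

-24.7 dB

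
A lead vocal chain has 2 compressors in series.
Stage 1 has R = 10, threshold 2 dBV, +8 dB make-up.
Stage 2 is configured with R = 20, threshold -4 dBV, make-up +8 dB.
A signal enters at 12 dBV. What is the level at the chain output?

Stage 1: overshoot 10 dB → 10/10 = 1 dB → 3 dBV; +8 dB make-up → 11 dBV.
Stage 2: 11 dBV is 15 dB over -4 dBV; at 20:1 that becomes 0.75 dB over, giving -3.25 dBV; +8 dB make-up → 4.75 dBV.

4.75 dBV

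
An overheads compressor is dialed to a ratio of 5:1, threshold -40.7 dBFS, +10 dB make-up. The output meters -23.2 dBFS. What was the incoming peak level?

-3.2 dBFS

Before make-up, the level was -23.2 − 10 = -33.2 dBFS.
The compressed level sits -33.2 − (-40.7) = 7.5 dB over threshold.
Undo the ratio: input overshoot = 7.5 × 5 = 37.5 dB, giving input = -3.2 dBFS.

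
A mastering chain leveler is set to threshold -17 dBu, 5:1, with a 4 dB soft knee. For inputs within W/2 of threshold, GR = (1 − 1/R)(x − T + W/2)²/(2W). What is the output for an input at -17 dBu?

-17.4 dBu

x − T + W/2 = -17 − (-17) + 2 = 2.
GR = (1 − 1/5) × 2² / 8 = 0.8 × 4 / 8 = 0.4 dB.
Output = -17 − 0.4 = -17.4 dBu.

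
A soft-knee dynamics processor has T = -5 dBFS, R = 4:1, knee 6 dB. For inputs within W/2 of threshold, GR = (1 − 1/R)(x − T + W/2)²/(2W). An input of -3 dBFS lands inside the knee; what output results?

-4.5625 dBFS

x − T + W/2 = -3 − (-5) + 3 = 5.
GR = (1 − 1/4) × 5² / 12 = 0.75 × 25 / 12 = 1.5625 dB.
Output = -3 − 1.5625 = -4.5625 dBFS.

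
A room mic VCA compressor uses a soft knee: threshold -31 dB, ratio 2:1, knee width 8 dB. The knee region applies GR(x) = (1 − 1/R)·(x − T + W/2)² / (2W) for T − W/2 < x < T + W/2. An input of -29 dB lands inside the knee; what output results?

x − T + W/2 = -29 − (-31) + 4 = 6.
GR = (1 − 1/2) × 6² / 16 = 0.5 × 36 / 16 = 1.125 dB.
Output = -29 − 1.125 = -30.125 dB.

-30.125 dB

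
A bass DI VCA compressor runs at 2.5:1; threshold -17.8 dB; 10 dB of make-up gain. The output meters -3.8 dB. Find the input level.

Before make-up, the level was -3.8 − 10 = -13.8 dB.
The compressed level sits -13.8 − (-17.8) = 4 dB over threshold.
Undo the ratio: input overshoot = 4 × 2.5 = 10 dB, giving input = -7.8 dB.

-7.8 dB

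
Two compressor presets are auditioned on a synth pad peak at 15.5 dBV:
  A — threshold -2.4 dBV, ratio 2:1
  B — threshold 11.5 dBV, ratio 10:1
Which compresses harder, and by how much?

A: 17.9 dB over, compressed to 8.95 dB over, so 8.95 dB of GR.
B: 4 dB over, compressed to 0.4 dB over, so 3.6 dB of GR.
A applies 5.35 dB more gain reduction.

A, by 5.35 dB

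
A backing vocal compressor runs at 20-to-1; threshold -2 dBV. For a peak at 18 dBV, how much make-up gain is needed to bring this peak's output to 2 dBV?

3 dB

The peak compresses to -2 + 20/20 = -1 dBV.
To reach 2 dBV requires 2 − (-1) = 3 dB of make-up.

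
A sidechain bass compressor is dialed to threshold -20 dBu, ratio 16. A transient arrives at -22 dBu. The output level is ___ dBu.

-22 dBu is 2 dB below the -20 dBu threshold, so no gain reduction is applied.
Output = input = -22 dBu.

-22 dBu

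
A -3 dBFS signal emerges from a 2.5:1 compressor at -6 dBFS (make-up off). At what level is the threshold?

Gain reduction = -3 − (-6) = 3 dB; output overshoot = GR / (R − 1) = 3 / 1.5 = 2 dB.
Threshold = output − output overshoot = -6 − 2 = -8 dBFS.

-8 dBFS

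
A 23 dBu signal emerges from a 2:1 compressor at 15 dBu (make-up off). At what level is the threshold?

Input is 16 dB above T (since output overshoot × R = input overshoot: (15 − T)·2 = 23 − T gives T = 7 dBu).
Check: 7 + (23 − 7)/2 = 7 + 8 = 15 dBu. ✓

7 dBu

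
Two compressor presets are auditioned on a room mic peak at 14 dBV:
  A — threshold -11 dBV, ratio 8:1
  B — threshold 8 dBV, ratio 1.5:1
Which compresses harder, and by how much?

A: overshoot 25 dB → output overshoot 3.125 dB → GR 21.875 dB.
B: overshoot 6 dB → output overshoot 4 dB → GR 2 dB.
A reduces 19.875 dB more.

A, by 19.875 dB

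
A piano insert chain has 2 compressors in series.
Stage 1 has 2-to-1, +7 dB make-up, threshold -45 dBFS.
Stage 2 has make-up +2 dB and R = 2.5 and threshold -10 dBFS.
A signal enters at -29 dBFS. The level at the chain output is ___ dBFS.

-28 dBFS

Stage 1: overshoot 16 dB → 16/2 = 8 dB → -37 dBFS; +7 dB make-up → -30 dBFS.
Stage 2: below threshold (-30 ≤ -10); passes unchanged; make-up brings it to -28 dBFS.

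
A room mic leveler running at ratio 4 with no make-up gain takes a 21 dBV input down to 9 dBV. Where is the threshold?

Gain reduction = 21 − 9 = 12 dB; output overshoot = GR / (R − 1) = 12 / 3 = 4 dB.
Threshold = output − output overshoot = 9 − 4 = 5 dBV.

5 dBV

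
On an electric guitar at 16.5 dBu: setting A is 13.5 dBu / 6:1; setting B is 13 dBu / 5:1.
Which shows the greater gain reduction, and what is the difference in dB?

B, by 0.3 dB

A: overshoot 3 dB → output overshoot 0.5 dB → GR 2.5 dB.
B: overshoot 3.5 dB → output overshoot 0.7 dB → GR 2.8 dB.
B applies 0.3 dB more gain reduction.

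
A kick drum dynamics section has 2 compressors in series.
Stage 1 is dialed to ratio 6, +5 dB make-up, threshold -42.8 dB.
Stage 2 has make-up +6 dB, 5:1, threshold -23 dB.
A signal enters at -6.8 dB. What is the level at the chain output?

-25.8 dB

Stage 1: -6.8 dB is 36 dB over -42.8 dB; at 6:1 that becomes 6 dB over, giving -36.8 dB; +5 dB make-up → -31.8 dB.
Stage 2: below threshold (-31.8 ≤ -23); passes unchanged; make-up brings it to -25.8 dB.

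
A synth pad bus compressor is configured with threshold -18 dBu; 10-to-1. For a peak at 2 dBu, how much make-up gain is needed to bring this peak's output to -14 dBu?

Without make-up, output = threshold + overshoot/10 = -18 + 2 = -16 dBu.
Gap to target: 2 dB.

2 dB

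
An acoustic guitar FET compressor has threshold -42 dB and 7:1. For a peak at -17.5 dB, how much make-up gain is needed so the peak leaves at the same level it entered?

21 dB

Without make-up, output = threshold + overshoot/7 = -42 + 3.5 = -38.5 dB.
Gap to target: 21 dB.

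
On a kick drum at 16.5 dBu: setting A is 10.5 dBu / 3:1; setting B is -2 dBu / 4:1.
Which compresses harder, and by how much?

B, by 9.875 dB

A: GR = 6 − 6/3 = 4 dB.
B: GR = 18.5 − 18.5/4 = 13.875 dB.
B applies 9.875 dB more gain reduction.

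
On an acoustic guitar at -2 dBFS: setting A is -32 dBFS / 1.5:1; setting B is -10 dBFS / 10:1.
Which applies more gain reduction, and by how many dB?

A: GR = 30 − 30/1.5 = 10 dB.
B: GR = 8 − 8/10 = 7.2 dB.
Difference: 2.8 dB in favour of A.

A, by 2.8 dB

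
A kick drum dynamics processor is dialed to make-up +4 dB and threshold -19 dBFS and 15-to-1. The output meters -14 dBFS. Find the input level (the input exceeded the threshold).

Remove make-up: -14 − 4 = -18 dBFS.
Post-compression overshoot = -18 − (-19) = 1 dB.
Before 15:1 compression the overshoot was 1 × 15 = 15 dB, so input = -19 + 15 = -4 dBFS.

-4 dBFS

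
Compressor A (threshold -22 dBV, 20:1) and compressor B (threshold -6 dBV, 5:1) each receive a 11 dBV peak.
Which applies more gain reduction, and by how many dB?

A: GR = 33 − 33/20 = 31.35 dB.
B: GR = 17 − 17/5 = 13.6 dB.
A reduces 17.75 dB more.

A, by 17.75 dB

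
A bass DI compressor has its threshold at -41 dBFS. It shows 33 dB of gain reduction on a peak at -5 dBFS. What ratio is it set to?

Input overshoot = -5 − (-41) = 36 dB.
Output overshoot = 36 − 33 = 3 dB.
Ratio = input overshoot / output overshoot = 36 / 3 = 12.

12:1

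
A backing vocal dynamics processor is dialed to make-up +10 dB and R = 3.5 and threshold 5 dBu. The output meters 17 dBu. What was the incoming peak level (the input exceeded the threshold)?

Remove make-up: 17 − 10 = 7 dBu.
The compressed level sits 7 − 5 = 2 dB over threshold.
Input overshoot = R × output overshoot = 7 dB → input = 5 + 7 = 12 dBu.

12 dBu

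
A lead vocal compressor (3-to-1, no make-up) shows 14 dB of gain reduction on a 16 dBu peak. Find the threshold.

-5 dBu

Gain reduction = 16 − 2 = 14 dB; output overshoot = GR / (R − 1) = 14 / 2 = 7 dB.
Threshold = output − output overshoot = 2 − 7 = -5 dBu.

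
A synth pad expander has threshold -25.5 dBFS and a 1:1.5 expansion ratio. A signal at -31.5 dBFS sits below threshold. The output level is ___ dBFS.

-34.5 dBFS

Undershoot = (-25.5) − (-31.5) = 6 dB.
At 1:1.5, that expands to 9 dB under threshold.
Output = -25.5 − 9 = -34.5 dBFS.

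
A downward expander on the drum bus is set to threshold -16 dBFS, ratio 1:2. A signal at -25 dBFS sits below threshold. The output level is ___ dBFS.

The input is 9 dB below the -16 dBFS threshold.
A 1:2 expander multiplies undershoot by 2: 9 × 2 = 18 dB below threshold.
Output = -16 − 18 = -34 dBFS.

-34 dBFS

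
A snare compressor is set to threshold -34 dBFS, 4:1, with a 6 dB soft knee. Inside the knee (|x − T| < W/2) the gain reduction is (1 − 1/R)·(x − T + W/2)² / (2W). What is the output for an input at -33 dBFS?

-34 dBFS

x − T + W/2 = -33 − (-34) + 3 = 4.
GR = (1 − 1/4) × 4² / 12 = 0.75 × 16 / 12 = 1 dB.
Output = -33 − 1 = -34 dBFS.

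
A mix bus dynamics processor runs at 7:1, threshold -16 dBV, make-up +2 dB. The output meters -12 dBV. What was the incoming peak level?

-2 dBV

Stripping the +2 dB make-up gives -14 dBV at the gain stage.
Post-compression overshoot = -14 − (-16) = 2 dB.
Input overshoot = R × output overshoot = 14 dB → input = -16 + 14 = -2 dBV.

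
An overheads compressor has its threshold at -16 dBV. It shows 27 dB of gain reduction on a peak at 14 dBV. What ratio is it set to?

10:1

Input overshoot = 14 − (-16) = 30 dB.
Output overshoot = 30 − 27 = 3 dB.
Ratio = input overshoot / output overshoot = 30 / 3 = 10.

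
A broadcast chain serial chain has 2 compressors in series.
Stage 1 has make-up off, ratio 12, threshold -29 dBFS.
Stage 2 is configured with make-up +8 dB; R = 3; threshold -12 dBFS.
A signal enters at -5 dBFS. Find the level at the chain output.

Stage 1: -5 dBFS is 24 dB over -29 dBFS; at 12:1 that becomes 2 dB over, giving -27 dBFS.
Stage 2: -27 dBFS ≤ -12 dBFS, so stage 2 doesn't engage; make-up brings it to -19 dBFS.

-19 dBFS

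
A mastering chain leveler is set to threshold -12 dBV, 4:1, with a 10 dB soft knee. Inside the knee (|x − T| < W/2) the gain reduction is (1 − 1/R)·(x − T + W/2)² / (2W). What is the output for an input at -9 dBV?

-11.4 dBV

x − T + W/2 = -9 − (-12) + 5 = 8.
GR = (1 − 1/4) × 8² / 20 = 0.75 × 64 / 20 = 2.4 dB.
Output = -9 − 2.4 = -11.4 dBV.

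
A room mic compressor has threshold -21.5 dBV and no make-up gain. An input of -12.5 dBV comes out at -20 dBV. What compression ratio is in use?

6:1

Input overshoot = -12.5 − (-21.5) = 9 dB; output overshoot = -20 − (-21.5) = 1.5 dB.
Ratio = 9 / 1.5 = 6.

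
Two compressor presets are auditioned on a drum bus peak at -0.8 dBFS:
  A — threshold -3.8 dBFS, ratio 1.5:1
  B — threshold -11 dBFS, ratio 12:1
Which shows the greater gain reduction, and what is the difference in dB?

A: overshoot 3 dB → output overshoot 2 dB → GR 1 dB.
B: overshoot 10.2 dB → output overshoot 0.85 dB → GR 9.35 dB.
Difference: 8.35 dB in favour of B.

B, by 8.35 dB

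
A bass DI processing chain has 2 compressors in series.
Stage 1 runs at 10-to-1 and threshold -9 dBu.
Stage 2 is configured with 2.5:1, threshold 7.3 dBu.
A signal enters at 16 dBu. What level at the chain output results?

-6.5 dBu

Stage 1: overshoot 25 dB → 25/10 = 2.5 dB → -6.5 dBu.
Stage 2: below threshold (-6.5 ≤ 7.3); passes unchanged; output -6.5 dBu.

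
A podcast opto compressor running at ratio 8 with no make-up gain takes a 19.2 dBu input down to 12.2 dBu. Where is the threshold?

11.2 dBu

Gain reduction = 19.2 − 12.2 = 7 dB; output overshoot = GR / (R − 1) = 7 / 7 = 1 dB.
Threshold = output − output overshoot = 12.2 − 1 = 11.2 dBu.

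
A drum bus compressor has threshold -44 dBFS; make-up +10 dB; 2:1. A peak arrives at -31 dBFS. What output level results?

-31 dBFS sits 13 dB over threshold.
2:1 compression reduces that to 13/2 = 6.5 dB over.
So the level is -44 + 6.5 = -37.5 dBFS; make-up adds 10 dB, giving -27.5 dBFS.

-27.5 dBFS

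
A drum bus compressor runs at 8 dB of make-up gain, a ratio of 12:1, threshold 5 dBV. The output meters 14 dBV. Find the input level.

Stripping the +8 dB make-up gives 6 dBV at the gain stage.
The compressed level sits 6 − 5 = 1 dB over threshold.
Undo the ratio: input overshoot = 1 × 12 = 12 dB, giving input = 17 dBV.

17 dBV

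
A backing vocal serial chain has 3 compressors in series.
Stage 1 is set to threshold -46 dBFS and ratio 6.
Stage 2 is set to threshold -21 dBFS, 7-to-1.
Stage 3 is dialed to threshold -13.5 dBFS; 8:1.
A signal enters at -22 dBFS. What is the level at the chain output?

Stage 1: -22 dBFS is 24 dB over -46 dBFS; at 6:1 that becomes 4 dB over, giving -42 dBFS.
Stage 2: -42 dBFS is at or below the -21 dBFS threshold — no compression; output -42 dBFS.
Stage 3: -42 dBFS ≤ -13.5 dBFS, so stage 3 doesn't engage; output -42 dBFS.

-42 dBFS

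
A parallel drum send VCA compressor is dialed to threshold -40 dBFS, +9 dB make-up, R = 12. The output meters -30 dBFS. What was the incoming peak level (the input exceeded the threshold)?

Before make-up, the level was -30 − 9 = -39 dBFS.
The compressed level sits -39 − (-40) = 1 dB over threshold.
Undo the ratio: input overshoot = 1 × 12 = 12 dB, giving input = -28 dBFS.

-28 dBFS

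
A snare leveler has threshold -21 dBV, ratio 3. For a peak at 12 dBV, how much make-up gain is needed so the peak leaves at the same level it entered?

Overshoot 33 dB → 33/3 = 11 dB after compression, so the compressed level is -21 + 11 = -10 dBV.
Make-up = target − compressed = 12 − (-10) = 22 dB.

22 dB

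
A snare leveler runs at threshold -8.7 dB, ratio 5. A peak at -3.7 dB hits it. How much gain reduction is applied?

Overshoot = -3.7 − (-8.7) = 5 dB.
At 5:1, output sits 5/5 = 1 dB above threshold.
Gain reduction = 5 − 1 = 4 dB.

4 dB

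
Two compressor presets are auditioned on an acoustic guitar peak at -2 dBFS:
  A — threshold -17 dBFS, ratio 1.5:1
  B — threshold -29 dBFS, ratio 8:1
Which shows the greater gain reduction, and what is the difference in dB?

A: GR = 15 − 15/1.5 = 5 dB.
B: GR = 27 − 27/8 = 23.625 dB.
B applies 18.625 dB more gain reduction.

B, by 18.625 dB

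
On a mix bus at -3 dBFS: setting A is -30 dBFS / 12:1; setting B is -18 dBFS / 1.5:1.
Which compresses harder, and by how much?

A, by 19.75 dB

A: overshoot 27 dB → output overshoot 2.25 dB → GR 24.75 dB.
B: overshoot 15 dB → output overshoot 10 dB → GR 5 dB.
A applies 19.75 dB more gain reduction.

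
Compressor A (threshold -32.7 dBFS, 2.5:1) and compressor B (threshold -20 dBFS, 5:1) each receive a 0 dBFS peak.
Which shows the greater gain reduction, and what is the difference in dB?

A: GR = 32.7 − 32.7/2.5 = 19.62 dB.
B: GR = 20 − 20/5 = 16 dB.
Difference: 3.62 dB in favour of A.

A, by 3.62 dB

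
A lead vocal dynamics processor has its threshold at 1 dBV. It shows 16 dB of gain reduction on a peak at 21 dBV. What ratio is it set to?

5:1

Input overshoot = 21 − 1 = 20 dB.
Output overshoot = 20 − 16 = 4 dB.
Ratio = input overshoot / output overshoot = 20 / 4 = 5.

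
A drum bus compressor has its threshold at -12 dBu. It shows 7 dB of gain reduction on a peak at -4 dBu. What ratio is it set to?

Input overshoot = -4 − (-12) = 8 dB.
Output overshoot = 8 − 7 = 1 dB.
Ratio = input overshoot / output overshoot = 8 / 1 = 8.

8:1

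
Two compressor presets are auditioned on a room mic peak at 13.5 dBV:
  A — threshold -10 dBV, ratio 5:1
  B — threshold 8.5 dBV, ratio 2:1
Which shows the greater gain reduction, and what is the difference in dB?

A: 23.5 dB over, compressed to 4.7 dB over, so 18.8 dB of GR.
B: 5 dB over, compressed to 2.5 dB over, so 2.5 dB of GR.
A applies 16.3 dB more gain reduction.

A, by 16.3 dB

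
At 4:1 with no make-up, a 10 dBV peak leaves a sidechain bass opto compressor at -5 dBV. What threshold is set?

Gain reduction = 10 − (-5) = 15 dB; output overshoot = GR / (R − 1) = 15 / 3 = 5 dB.
Threshold = output − output overshoot = -5 − 5 = -10 dBV.

-10 dBV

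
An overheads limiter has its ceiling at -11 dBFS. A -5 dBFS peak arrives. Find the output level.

The limiter clamps the peak to its -11 dBFS ceiling.

-11 dBFS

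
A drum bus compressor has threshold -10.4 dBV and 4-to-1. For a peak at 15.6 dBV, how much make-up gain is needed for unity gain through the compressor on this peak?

Without make-up, output = threshold + overshoot/4 = -10.4 + 6.5 = -3.9 dBV.
Gap to target: 19.5 dB.

19.5 dB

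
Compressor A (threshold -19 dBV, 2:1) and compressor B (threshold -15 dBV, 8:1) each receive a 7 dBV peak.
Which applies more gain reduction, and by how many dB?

A: GR = 26 − 26/2 = 13 dB.
B: GR = 22 − 22/8 = 19.25 dB.
Difference: 6.25 dB in favour of B.

B, by 6.25 dB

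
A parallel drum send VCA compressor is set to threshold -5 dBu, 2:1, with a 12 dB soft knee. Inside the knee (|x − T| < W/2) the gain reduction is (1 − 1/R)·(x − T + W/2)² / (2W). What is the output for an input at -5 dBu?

-5.75 dBu

x − T + W/2 = -5 − (-5) + 6 = 6.
GR = (1 − 1/2) × 6² / 24 = 0.5 × 36 / 24 = 0.75 dB.
Output = -5 − 0.75 = -5.75 dBu.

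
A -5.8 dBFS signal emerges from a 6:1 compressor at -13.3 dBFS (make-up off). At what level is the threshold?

Input is 9 dB above T (since output overshoot × R = input overshoot: (-13.3 − T)·6 = -5.8 − T gives T = -14.8 dBFS).
Check: -14.8 + (-5.8 − (-14.8))/6 = -14.8 + 1.5 = -13.3 dBFS. ✓

-14.8 dBFS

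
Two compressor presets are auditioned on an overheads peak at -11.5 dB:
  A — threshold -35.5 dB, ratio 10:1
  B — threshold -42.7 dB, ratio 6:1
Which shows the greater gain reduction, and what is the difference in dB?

B, by 4.4 dB

A: 24 dB over, compressed to 2.4 dB over, so 21.6 dB of GR.
B: 31.2 dB over, compressed to 5.2 dB over, so 26 dB of GR.
B reduces 4.4 dB more.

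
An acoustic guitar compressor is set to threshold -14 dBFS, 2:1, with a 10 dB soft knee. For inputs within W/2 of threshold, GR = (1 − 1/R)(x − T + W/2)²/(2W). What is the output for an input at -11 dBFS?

-12.6 dBFS

x − T + W/2 = -11 − (-14) + 5 = 8.
GR = (1 − 1/2) × 8² / 20 = 0.5 × 64 / 20 = 1.6 dB.
Output = -11 − 1.6 = -12.6 dBFS.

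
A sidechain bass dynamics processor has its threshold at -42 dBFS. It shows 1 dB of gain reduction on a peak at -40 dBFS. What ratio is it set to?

2:1

Input overshoot = -40 − (-42) = 2 dB.
Output overshoot = 2 − 1 = 1 dB.
Ratio = input overshoot / output overshoot = 2 / 1 = 2.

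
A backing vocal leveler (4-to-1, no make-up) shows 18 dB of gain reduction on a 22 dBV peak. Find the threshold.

Gain reduction = 22 − 4 = 18 dB; output overshoot = GR / (R − 1) = 18 / 3 = 6 dB.
Threshold = output − output overshoot = 4 − 6 = -2 dBV.

-2 dBV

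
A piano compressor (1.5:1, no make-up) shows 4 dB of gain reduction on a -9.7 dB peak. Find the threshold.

Let T be the threshold. Output overshoot = (input overshoot)/R, so -13.7 − T = (-9.7 − T)/1.5.
1.5·(-13.7 − T) = -9.7 − T → 0.5·T = -20.55 − (-9.7) = -10.85.
T = -10.85/0.5 = -21.7 dB.

-21.7 dB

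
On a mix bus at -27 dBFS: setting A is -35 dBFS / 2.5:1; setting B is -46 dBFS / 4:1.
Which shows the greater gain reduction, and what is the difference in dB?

B, by 9.45 dB

A: overshoot 8 dB → output overshoot 3.2 dB → GR 4.8 dB.
B: overshoot 19 dB → output overshoot 4.75 dB → GR 14.25 dB.
Difference: 9.45 dB in favour of B.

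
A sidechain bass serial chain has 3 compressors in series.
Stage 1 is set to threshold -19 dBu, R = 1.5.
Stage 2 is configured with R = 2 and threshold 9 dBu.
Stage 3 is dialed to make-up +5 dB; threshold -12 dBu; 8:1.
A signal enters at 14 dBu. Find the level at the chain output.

-5.125 dBu

Stage 1: 14 dBu is 33 dB over -19 dBu; at 1.5:1 that becomes 22 dB over, giving 3 dBu.
Stage 2: 3 dBu is at or below the 9 dBu threshold — no compression; output 3 dBu.
Stage 3: 15 dB above -12 dBu, reduced 8:1 to 1.875 dB above → -10.125 dBu; +5 dB make-up → -5.125 dBu.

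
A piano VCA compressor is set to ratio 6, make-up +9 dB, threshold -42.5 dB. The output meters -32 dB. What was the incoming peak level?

-33.5 dB

Stripping the +9 dB make-up gives -41 dB at the gain stage.
That's 1.5 dB above the -42.5 dB threshold.
Before 6:1 compression the overshoot was 1.5 × 6 = 9 dB, so input = -42.5 + 9 = -33.5 dB.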